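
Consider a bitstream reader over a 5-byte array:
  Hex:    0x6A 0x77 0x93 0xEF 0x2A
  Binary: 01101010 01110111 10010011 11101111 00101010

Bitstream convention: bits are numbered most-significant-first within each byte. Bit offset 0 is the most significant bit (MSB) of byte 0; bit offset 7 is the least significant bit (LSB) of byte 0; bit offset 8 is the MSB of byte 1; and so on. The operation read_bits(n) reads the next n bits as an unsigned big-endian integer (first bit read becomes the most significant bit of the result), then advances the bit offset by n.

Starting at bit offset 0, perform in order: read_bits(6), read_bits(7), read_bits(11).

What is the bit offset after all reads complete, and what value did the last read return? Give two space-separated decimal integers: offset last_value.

Read 1: bits[0:6] width=6 -> value=26 (bin 011010); offset now 6 = byte 0 bit 6; 34 bits remain
Read 2: bits[6:13] width=7 -> value=78 (bin 1001110); offset now 13 = byte 1 bit 5; 27 bits remain
Read 3: bits[13:24] width=11 -> value=1939 (bin 11110010011); offset now 24 = byte 3 bit 0; 16 bits remain

Answer: 24 1939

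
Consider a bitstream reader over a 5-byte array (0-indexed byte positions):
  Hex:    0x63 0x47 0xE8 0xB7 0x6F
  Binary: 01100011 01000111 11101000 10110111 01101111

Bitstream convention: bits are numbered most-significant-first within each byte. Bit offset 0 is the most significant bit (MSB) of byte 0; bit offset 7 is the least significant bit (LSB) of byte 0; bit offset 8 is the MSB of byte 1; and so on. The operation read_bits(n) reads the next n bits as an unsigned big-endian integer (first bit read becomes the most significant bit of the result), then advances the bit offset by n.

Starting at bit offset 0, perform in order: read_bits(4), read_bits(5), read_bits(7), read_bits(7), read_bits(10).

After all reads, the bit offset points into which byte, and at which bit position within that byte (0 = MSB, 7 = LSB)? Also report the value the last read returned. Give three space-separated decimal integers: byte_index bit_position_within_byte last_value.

Answer: 4 1 366

Derivation:
Read 1: bits[0:4] width=4 -> value=6 (bin 0110); offset now 4 = byte 0 bit 4; 36 bits remain
Read 2: bits[4:9] width=5 -> value=6 (bin 00110); offset now 9 = byte 1 bit 1; 31 bits remain
Read 3: bits[9:16] width=7 -> value=71 (bin 1000111); offset now 16 = byte 2 bit 0; 24 bits remain
Read 4: bits[16:23] width=7 -> value=116 (bin 1110100); offset now 23 = byte 2 bit 7; 17 bits remain
Read 5: bits[23:33] width=10 -> value=366 (bin 0101101110); offset now 33 = byte 4 bit 1; 7 bits remain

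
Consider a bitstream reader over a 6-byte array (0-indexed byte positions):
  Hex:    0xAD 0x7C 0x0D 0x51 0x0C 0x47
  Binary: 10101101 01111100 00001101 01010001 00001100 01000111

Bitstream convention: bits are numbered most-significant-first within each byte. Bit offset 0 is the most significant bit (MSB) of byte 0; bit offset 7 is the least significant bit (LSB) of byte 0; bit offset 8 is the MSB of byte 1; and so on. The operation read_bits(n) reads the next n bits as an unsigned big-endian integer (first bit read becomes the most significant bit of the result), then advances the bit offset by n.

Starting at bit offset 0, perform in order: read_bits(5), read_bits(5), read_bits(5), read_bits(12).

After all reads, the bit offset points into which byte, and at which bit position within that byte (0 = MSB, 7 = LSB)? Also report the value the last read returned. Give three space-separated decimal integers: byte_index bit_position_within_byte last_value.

Answer: 3 3 106

Derivation:
Read 1: bits[0:5] width=5 -> value=21 (bin 10101); offset now 5 = byte 0 bit 5; 43 bits remain
Read 2: bits[5:10] width=5 -> value=21 (bin 10101); offset now 10 = byte 1 bit 2; 38 bits remain
Read 3: bits[10:15] width=5 -> value=30 (bin 11110); offset now 15 = byte 1 bit 7; 33 bits remain
Read 4: bits[15:27] width=12 -> value=106 (bin 000001101010); offset now 27 = byte 3 bit 3; 21 bits remain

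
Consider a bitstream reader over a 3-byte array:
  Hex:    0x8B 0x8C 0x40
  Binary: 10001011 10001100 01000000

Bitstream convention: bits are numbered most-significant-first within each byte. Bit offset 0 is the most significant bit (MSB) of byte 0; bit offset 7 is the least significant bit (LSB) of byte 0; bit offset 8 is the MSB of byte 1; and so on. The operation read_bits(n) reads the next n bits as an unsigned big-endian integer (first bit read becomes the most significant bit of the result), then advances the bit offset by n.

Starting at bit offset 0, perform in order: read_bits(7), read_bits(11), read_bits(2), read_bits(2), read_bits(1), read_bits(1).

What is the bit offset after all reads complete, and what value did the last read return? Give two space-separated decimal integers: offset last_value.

Answer: 24 0

Derivation:
Read 1: bits[0:7] width=7 -> value=69 (bin 1000101); offset now 7 = byte 0 bit 7; 17 bits remain
Read 2: bits[7:18] width=11 -> value=1585 (bin 11000110001); offset now 18 = byte 2 bit 2; 6 bits remain
Read 3: bits[18:20] width=2 -> value=0 (bin 00); offset now 20 = byte 2 bit 4; 4 bits remain
Read 4: bits[20:22] width=2 -> value=0 (bin 00); offset now 22 = byte 2 bit 6; 2 bits remain
Read 5: bits[22:23] width=1 -> value=0 (bin 0); offset now 23 = byte 2 bit 7; 1 bits remain
Read 6: bits[23:24] width=1 -> value=0 (bin 0); offset now 24 = byte 3 bit 0; 0 bits remain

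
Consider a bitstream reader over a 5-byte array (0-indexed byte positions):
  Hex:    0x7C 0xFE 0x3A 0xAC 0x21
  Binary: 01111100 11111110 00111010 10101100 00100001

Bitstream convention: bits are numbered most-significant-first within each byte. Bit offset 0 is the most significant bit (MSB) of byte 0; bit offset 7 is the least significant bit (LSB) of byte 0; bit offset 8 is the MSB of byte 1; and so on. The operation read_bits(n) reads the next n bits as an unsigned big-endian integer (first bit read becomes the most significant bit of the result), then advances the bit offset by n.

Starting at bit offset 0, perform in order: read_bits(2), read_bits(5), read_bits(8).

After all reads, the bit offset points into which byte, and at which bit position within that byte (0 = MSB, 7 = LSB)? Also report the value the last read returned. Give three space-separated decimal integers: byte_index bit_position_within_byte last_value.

Read 1: bits[0:2] width=2 -> value=1 (bin 01); offset now 2 = byte 0 bit 2; 38 bits remain
Read 2: bits[2:7] width=5 -> value=30 (bin 11110); offset now 7 = byte 0 bit 7; 33 bits remain
Read 3: bits[7:15] width=8 -> value=127 (bin 01111111); offset now 15 = byte 1 bit 7; 25 bits remain

Answer: 1 7 127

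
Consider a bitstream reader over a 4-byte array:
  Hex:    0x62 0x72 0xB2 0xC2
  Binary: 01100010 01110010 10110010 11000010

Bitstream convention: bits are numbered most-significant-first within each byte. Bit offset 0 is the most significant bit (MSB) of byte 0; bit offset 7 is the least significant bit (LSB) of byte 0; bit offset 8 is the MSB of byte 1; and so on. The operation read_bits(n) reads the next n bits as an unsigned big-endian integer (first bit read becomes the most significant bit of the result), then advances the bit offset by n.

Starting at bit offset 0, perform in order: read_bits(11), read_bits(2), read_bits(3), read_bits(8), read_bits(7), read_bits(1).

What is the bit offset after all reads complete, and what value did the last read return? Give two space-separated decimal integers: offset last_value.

Answer: 32 0

Derivation:
Read 1: bits[0:11] width=11 -> value=787 (bin 01100010011); offset now 11 = byte 1 bit 3; 21 bits remain
Read 2: bits[11:13] width=2 -> value=2 (bin 10); offset now 13 = byte 1 bit 5; 19 bits remain
Read 3: bits[13:16] width=3 -> value=2 (bin 010); offset now 16 = byte 2 bit 0; 16 bits remain
Read 4: bits[16:24] width=8 -> value=178 (bin 10110010); offset now 24 = byte 3 bit 0; 8 bits remain
Read 5: bits[24:31] width=7 -> value=97 (bin 1100001); offset now 31 = byte 3 bit 7; 1 bits remain
Read 6: bits[31:32] width=1 -> value=0 (bin 0); offset now 32 = byte 4 bit 0; 0 bits remain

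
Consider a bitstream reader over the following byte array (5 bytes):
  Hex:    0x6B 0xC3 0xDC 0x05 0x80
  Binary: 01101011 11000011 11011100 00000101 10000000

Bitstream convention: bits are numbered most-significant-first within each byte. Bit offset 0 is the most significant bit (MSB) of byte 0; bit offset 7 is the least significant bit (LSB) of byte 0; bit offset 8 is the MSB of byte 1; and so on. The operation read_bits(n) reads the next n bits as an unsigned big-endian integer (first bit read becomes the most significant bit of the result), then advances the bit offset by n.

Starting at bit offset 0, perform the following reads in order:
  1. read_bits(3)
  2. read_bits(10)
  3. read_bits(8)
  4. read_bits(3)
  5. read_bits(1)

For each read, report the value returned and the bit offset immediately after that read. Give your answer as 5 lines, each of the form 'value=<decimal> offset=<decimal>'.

Answer: value=3 offset=3
value=376 offset=13
value=123 offset=21
value=4 offset=24
value=0 offset=25

Derivation:
Read 1: bits[0:3] width=3 -> value=3 (bin 011); offset now 3 = byte 0 bit 3; 37 bits remain
Read 2: bits[3:13] width=10 -> value=376 (bin 0101111000); offset now 13 = byte 1 bit 5; 27 bits remain
Read 3: bits[13:21] width=8 -> value=123 (bin 01111011); offset now 21 = byte 2 bit 5; 19 bits remain
Read 4: bits[21:24] width=3 -> value=4 (bin 100); offset now 24 = byte 3 bit 0; 16 bits remain
Read 5: bits[24:25] width=1 -> value=0 (bin 0); offset now 25 = byte 3 bit 1; 15 bits remain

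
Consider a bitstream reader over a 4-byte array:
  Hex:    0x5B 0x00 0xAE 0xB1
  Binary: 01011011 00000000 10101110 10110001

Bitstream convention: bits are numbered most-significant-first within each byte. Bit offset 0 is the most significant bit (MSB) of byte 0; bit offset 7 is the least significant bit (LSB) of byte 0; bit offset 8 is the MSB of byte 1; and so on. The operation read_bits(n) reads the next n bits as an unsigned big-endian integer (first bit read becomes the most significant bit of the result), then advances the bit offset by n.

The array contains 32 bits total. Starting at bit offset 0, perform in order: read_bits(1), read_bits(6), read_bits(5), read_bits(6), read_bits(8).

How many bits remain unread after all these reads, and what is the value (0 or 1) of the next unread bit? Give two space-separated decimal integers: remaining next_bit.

Read 1: bits[0:1] width=1 -> value=0 (bin 0); offset now 1 = byte 0 bit 1; 31 bits remain
Read 2: bits[1:7] width=6 -> value=45 (bin 101101); offset now 7 = byte 0 bit 7; 25 bits remain
Read 3: bits[7:12] width=5 -> value=16 (bin 10000); offset now 12 = byte 1 bit 4; 20 bits remain
Read 4: bits[12:18] width=6 -> value=2 (bin 000010); offset now 18 = byte 2 bit 2; 14 bits remain
Read 5: bits[18:26] width=8 -> value=186 (bin 10111010); offset now 26 = byte 3 bit 2; 6 bits remain

Answer: 6 1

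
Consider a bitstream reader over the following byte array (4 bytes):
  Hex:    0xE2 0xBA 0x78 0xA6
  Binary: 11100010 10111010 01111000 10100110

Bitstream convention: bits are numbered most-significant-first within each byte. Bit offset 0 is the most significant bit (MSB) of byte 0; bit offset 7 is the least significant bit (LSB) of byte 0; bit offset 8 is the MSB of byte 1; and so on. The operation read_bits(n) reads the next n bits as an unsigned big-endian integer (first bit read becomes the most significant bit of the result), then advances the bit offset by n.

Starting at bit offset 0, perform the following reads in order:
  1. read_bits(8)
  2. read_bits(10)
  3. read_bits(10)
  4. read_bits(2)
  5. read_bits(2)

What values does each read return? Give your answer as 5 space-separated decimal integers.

Read 1: bits[0:8] width=8 -> value=226 (bin 11100010); offset now 8 = byte 1 bit 0; 24 bits remain
Read 2: bits[8:18] width=10 -> value=745 (bin 1011101001); offset now 18 = byte 2 bit 2; 14 bits remain
Read 3: bits[18:28] width=10 -> value=906 (bin 1110001010); offset now 28 = byte 3 bit 4; 4 bits remain
Read 4: bits[28:30] width=2 -> value=1 (bin 01); offset now 30 = byte 3 bit 6; 2 bits remain
Read 5: bits[30:32] width=2 -> value=2 (bin 10); offset now 32 = byte 4 bit 0; 0 bits remain

Answer: 226 745 906 1 2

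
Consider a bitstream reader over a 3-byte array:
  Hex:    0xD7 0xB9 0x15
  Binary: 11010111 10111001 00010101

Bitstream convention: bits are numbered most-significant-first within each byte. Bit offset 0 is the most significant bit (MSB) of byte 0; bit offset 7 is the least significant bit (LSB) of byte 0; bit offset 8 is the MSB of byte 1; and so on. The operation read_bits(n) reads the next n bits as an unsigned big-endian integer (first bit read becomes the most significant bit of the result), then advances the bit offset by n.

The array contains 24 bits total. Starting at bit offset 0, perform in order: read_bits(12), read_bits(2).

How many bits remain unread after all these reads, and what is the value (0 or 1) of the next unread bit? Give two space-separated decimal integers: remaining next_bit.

Read 1: bits[0:12] width=12 -> value=3451 (bin 110101111011); offset now 12 = byte 1 bit 4; 12 bits remain
Read 2: bits[12:14] width=2 -> value=2 (bin 10); offset now 14 = byte 1 bit 6; 10 bits remain

Answer: 10 0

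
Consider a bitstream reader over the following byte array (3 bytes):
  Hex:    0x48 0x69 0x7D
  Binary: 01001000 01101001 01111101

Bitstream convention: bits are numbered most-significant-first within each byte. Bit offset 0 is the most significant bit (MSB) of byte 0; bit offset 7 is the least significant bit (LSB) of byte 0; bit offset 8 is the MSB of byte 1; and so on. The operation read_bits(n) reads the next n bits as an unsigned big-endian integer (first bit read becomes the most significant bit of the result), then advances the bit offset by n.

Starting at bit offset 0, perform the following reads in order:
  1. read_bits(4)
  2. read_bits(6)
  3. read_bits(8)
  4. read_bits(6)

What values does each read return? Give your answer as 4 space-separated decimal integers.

Read 1: bits[0:4] width=4 -> value=4 (bin 0100); offset now 4 = byte 0 bit 4; 20 bits remain
Read 2: bits[4:10] width=6 -> value=33 (bin 100001); offset now 10 = byte 1 bit 2; 14 bits remain
Read 3: bits[10:18] width=8 -> value=165 (bin 10100101); offset now 18 = byte 2 bit 2; 6 bits remain
Read 4: bits[18:24] width=6 -> value=61 (bin 111101); offset now 24 = byte 3 bit 0; 0 bits remain

Answer: 4 33 165 61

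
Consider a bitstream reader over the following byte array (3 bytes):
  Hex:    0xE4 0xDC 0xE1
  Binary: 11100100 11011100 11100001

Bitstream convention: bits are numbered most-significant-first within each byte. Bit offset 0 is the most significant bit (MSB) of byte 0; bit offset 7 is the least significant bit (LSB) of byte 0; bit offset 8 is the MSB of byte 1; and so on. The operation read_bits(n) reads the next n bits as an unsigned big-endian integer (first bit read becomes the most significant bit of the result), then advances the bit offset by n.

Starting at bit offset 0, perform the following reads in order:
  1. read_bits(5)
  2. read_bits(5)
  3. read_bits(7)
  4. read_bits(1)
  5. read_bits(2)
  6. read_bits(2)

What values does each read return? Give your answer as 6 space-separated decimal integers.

Answer: 28 19 57 1 2 0

Derivation:
Read 1: bits[0:5] width=5 -> value=28 (bin 11100); offset now 5 = byte 0 bit 5; 19 bits remain
Read 2: bits[5:10] width=5 -> value=19 (bin 10011); offset now 10 = byte 1 bit 2; 14 bits remain
Read 3: bits[10:17] width=7 -> value=57 (bin 0111001); offset now 17 = byte 2 bit 1; 7 bits remain
Read 4: bits[17:18] width=1 -> value=1 (bin 1); offset now 18 = byte 2 bit 2; 6 bits remain
Read 5: bits[18:20] width=2 -> value=2 (bin 10); offset now 20 = byte 2 bit 4; 4 bits remain
Read 6: bits[20:22] width=2 -> value=0 (bin 00); offset now 22 = byte 2 bit 6; 2 bits remain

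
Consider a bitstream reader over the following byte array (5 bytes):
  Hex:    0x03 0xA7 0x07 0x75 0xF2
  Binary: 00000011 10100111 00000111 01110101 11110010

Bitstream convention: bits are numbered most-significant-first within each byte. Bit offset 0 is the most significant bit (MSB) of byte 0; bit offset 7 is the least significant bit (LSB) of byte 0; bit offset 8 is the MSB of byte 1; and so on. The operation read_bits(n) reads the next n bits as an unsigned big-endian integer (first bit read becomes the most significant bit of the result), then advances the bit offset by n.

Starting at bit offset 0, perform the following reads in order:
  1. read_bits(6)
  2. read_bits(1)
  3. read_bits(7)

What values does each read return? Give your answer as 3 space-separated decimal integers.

Read 1: bits[0:6] width=6 -> value=0 (bin 000000); offset now 6 = byte 0 bit 6; 34 bits remain
Read 2: bits[6:7] width=1 -> value=1 (bin 1); offset now 7 = byte 0 bit 7; 33 bits remain
Read 3: bits[7:14] width=7 -> value=105 (bin 1101001); offset now 14 = byte 1 bit 6; 26 bits remain

Answer: 0 1 105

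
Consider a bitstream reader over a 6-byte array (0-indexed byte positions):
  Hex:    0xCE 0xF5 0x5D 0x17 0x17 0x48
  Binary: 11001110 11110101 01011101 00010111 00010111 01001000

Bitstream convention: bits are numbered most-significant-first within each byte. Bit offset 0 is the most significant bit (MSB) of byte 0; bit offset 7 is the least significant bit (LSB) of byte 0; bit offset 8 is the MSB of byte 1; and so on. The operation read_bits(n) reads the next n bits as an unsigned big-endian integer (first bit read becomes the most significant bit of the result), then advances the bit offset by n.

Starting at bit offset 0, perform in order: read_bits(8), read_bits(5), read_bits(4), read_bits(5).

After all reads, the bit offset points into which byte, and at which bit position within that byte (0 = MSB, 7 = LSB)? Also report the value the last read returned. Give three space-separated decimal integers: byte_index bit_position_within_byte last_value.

Answer: 2 6 23

Derivation:
Read 1: bits[0:8] width=8 -> value=206 (bin 11001110); offset now 8 = byte 1 bit 0; 40 bits remain
Read 2: bits[8:13] width=5 -> value=30 (bin 11110); offset now 13 = byte 1 bit 5; 35 bits remain
Read 3: bits[13:17] width=4 -> value=10 (bin 1010); offset now 17 = byte 2 bit 1; 31 bits remain
Read 4: bits[17:22] width=5 -> value=23 (bin 10111); offset now 22 = byte 2 bit 6; 26 bits remain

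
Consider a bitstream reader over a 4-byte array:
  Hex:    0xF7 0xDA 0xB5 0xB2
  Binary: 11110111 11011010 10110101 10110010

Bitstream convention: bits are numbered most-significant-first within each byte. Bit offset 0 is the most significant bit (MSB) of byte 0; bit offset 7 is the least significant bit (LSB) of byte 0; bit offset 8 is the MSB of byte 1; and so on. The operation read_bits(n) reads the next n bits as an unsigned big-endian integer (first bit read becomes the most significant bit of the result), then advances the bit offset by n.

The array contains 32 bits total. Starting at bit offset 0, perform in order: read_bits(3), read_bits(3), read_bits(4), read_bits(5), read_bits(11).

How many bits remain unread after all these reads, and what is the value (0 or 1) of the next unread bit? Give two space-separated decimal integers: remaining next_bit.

Read 1: bits[0:3] width=3 -> value=7 (bin 111); offset now 3 = byte 0 bit 3; 29 bits remain
Read 2: bits[3:6] width=3 -> value=5 (bin 101); offset now 6 = byte 0 bit 6; 26 bits remain
Read 3: bits[6:10] width=4 -> value=15 (bin 1111); offset now 10 = byte 1 bit 2; 22 bits remain
Read 4: bits[10:15] width=5 -> value=13 (bin 01101); offset now 15 = byte 1 bit 7; 17 bits remain
Read 5: bits[15:26] width=11 -> value=726 (bin 01011010110); offset now 26 = byte 3 bit 2; 6 bits remain

Answer: 6 1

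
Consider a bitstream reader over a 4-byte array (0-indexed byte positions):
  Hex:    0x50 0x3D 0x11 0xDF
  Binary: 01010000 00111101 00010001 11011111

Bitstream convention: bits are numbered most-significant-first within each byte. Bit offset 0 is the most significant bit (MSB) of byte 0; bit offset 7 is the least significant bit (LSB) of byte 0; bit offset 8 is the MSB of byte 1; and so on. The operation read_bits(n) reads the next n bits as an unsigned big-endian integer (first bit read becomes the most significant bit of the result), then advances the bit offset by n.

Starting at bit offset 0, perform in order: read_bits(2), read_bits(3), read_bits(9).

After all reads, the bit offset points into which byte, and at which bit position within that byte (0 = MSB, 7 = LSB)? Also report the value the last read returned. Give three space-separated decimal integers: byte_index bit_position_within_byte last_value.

Answer: 1 6 15

Derivation:
Read 1: bits[0:2] width=2 -> value=1 (bin 01); offset now 2 = byte 0 bit 2; 30 bits remain
Read 2: bits[2:5] width=3 -> value=2 (bin 010); offset now 5 = byte 0 bit 5; 27 bits remain
Read 3: bits[5:14] width=9 -> value=15 (bin 000001111); offset now 14 = byte 1 bit 6; 18 bits remain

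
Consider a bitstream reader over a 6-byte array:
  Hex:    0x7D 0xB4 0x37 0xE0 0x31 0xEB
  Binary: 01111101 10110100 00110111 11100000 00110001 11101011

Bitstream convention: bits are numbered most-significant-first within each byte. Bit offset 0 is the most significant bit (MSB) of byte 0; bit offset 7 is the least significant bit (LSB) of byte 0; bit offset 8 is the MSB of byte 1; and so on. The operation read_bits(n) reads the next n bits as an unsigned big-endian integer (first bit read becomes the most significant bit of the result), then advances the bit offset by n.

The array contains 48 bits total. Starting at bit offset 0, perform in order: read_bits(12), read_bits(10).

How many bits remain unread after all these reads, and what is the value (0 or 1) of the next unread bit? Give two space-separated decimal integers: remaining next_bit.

Answer: 26 1

Derivation:
Read 1: bits[0:12] width=12 -> value=2011 (bin 011111011011); offset now 12 = byte 1 bit 4; 36 bits remain
Read 2: bits[12:22] width=10 -> value=269 (bin 0100001101); offset now 22 = byte 2 bit 6; 26 bits remain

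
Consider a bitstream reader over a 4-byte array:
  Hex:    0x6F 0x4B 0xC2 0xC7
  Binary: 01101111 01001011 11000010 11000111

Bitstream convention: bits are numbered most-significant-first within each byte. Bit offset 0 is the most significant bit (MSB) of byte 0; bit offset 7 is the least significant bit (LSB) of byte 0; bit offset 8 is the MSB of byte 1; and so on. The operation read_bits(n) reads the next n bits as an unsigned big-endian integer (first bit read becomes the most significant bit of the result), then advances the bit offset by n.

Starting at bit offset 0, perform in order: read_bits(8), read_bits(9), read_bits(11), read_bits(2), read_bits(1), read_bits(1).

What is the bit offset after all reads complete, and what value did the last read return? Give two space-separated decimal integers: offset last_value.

Read 1: bits[0:8] width=8 -> value=111 (bin 01101111); offset now 8 = byte 1 bit 0; 24 bits remain
Read 2: bits[8:17] width=9 -> value=151 (bin 010010111); offset now 17 = byte 2 bit 1; 15 bits remain
Read 3: bits[17:28] width=11 -> value=1068 (bin 10000101100); offset now 28 = byte 3 bit 4; 4 bits remain
Read 4: bits[28:30] width=2 -> value=1 (bin 01); offset now 30 = byte 3 bit 6; 2 bits remain
Read 5: bits[30:31] width=1 -> value=1 (bin 1); offset now 31 = byte 3 bit 7; 1 bits remain
Read 6: bits[31:32] width=1 -> value=1 (bin 1); offset now 32 = byte 4 bit 0; 0 bits remain

Answer: 32 1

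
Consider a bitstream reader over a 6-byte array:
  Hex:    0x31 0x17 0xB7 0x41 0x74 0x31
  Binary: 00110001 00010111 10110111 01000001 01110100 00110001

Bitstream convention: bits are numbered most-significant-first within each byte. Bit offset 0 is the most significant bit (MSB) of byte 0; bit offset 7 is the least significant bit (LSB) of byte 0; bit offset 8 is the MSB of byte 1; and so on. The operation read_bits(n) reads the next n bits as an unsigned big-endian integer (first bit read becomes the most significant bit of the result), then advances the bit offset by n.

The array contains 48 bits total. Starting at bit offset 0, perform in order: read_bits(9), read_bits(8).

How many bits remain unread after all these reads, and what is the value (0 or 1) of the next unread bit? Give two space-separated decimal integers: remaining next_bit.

Answer: 31 0

Derivation:
Read 1: bits[0:9] width=9 -> value=98 (bin 001100010); offset now 9 = byte 1 bit 1; 39 bits remain
Read 2: bits[9:17] width=8 -> value=47 (bin 00101111); offset now 17 = byte 2 bit 1; 31 bits remain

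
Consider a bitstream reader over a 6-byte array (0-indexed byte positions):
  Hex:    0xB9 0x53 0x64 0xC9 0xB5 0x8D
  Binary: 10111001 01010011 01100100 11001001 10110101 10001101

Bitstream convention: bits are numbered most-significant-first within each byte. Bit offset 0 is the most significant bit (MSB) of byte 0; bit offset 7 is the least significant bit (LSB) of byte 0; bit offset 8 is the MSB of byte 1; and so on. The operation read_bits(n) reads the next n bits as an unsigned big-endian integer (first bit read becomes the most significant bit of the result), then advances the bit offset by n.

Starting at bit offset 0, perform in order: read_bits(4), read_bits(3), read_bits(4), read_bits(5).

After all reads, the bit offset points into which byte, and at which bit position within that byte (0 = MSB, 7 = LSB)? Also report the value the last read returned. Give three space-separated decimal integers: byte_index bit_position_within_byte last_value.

Answer: 2 0 19

Derivation:
Read 1: bits[0:4] width=4 -> value=11 (bin 1011); offset now 4 = byte 0 bit 4; 44 bits remain
Read 2: bits[4:7] width=3 -> value=4 (bin 100); offset now 7 = byte 0 bit 7; 41 bits remain
Read 3: bits[7:11] width=4 -> value=10 (bin 1010); offset now 11 = byte 1 bit 3; 37 bits remain
Read 4: bits[11:16] width=5 -> value=19 (bin 10011); offset now 16 = byte 2 bit 0; 32 bits remain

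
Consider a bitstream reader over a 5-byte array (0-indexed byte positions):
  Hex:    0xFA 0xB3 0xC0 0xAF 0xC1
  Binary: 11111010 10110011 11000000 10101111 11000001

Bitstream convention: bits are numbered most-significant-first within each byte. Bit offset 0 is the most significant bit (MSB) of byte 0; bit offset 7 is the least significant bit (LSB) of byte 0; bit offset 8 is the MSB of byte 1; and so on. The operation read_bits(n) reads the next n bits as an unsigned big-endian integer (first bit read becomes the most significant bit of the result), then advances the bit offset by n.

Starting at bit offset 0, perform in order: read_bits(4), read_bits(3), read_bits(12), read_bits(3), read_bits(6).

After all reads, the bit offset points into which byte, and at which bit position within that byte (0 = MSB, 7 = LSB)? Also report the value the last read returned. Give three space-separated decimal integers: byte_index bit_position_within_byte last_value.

Read 1: bits[0:4] width=4 -> value=15 (bin 1111); offset now 4 = byte 0 bit 4; 36 bits remain
Read 2: bits[4:7] width=3 -> value=5 (bin 101); offset now 7 = byte 0 bit 7; 33 bits remain
Read 3: bits[7:19] width=12 -> value=1438 (bin 010110011110); offset now 19 = byte 2 bit 3; 21 bits remain
Read 4: bits[19:22] width=3 -> value=0 (bin 000); offset now 22 = byte 2 bit 6; 18 bits remain
Read 5: bits[22:28] width=6 -> value=10 (bin 001010); offset now 28 = byte 3 bit 4; 12 bits remain

Answer: 3 4 10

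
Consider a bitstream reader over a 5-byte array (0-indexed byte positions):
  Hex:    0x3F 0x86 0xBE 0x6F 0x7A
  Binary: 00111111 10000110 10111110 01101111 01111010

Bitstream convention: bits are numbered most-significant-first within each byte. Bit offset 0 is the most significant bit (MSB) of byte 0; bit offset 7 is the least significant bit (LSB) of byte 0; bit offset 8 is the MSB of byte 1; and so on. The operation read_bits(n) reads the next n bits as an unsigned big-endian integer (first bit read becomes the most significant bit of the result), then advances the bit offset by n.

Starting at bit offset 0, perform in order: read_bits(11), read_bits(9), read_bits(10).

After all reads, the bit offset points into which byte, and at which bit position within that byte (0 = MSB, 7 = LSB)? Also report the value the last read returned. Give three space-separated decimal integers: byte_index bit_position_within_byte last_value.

Answer: 3 6 923

Derivation:
Read 1: bits[0:11] width=11 -> value=508 (bin 00111111100); offset now 11 = byte 1 bit 3; 29 bits remain
Read 2: bits[11:20] width=9 -> value=107 (bin 001101011); offset now 20 = byte 2 bit 4; 20 bits remain
Read 3: bits[20:30] width=10 -> value=923 (bin 1110011011); offset now 30 = byte 3 bit 6; 10 bits remain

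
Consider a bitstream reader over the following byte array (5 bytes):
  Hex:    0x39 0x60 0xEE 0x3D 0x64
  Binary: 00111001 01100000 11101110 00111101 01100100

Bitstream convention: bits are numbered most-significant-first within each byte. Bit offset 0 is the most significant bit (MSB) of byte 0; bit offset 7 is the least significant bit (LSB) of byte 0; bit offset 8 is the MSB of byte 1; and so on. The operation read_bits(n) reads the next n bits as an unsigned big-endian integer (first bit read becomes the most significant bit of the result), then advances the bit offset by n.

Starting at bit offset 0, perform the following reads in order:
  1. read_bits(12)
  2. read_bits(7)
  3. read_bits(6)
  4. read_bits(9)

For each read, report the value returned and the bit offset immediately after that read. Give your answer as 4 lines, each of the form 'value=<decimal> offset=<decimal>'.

Answer: value=918 offset=12
value=7 offset=19
value=28 offset=25
value=245 offset=34

Derivation:
Read 1: bits[0:12] width=12 -> value=918 (bin 001110010110); offset now 12 = byte 1 bit 4; 28 bits remain
Read 2: bits[12:19] width=7 -> value=7 (bin 0000111); offset now 19 = byte 2 bit 3; 21 bits remain
Read 3: bits[19:25] width=6 -> value=28 (bin 011100); offset now 25 = byte 3 bit 1; 15 bits remain
Read 4: bits[25:34] width=9 -> value=245 (bin 011110101); offset now 34 = byte 4 bit 2; 6 bits remain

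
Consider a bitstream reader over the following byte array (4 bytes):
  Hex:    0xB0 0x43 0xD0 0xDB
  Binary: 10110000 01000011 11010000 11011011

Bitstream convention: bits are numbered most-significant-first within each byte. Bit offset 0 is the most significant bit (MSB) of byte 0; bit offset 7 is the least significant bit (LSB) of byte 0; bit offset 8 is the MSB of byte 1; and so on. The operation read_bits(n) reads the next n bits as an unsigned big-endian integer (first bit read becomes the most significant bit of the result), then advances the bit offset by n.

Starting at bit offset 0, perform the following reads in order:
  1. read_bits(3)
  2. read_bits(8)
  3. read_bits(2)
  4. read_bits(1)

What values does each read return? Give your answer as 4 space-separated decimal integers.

Read 1: bits[0:3] width=3 -> value=5 (bin 101); offset now 3 = byte 0 bit 3; 29 bits remain
Read 2: bits[3:11] width=8 -> value=130 (bin 10000010); offset now 11 = byte 1 bit 3; 21 bits remain
Read 3: bits[11:13] width=2 -> value=0 (bin 00); offset now 13 = byte 1 bit 5; 19 bits remain
Read 4: bits[13:14] width=1 -> value=0 (bin 0); offset now 14 = byte 1 bit 6; 18 bits remain

Answer: 5 130 0 0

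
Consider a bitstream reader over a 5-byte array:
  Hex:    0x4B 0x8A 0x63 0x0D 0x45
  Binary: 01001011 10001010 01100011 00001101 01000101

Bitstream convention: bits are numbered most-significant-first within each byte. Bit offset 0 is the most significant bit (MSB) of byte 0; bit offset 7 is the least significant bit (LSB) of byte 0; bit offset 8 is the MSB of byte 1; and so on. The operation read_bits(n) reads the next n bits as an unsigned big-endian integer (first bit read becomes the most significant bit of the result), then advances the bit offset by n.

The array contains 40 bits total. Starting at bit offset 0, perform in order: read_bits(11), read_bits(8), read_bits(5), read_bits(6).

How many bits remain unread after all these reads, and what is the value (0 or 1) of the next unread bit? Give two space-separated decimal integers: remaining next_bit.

Read 1: bits[0:11] width=11 -> value=604 (bin 01001011100); offset now 11 = byte 1 bit 3; 29 bits remain
Read 2: bits[11:19] width=8 -> value=83 (bin 01010011); offset now 19 = byte 2 bit 3; 21 bits remain
Read 3: bits[19:24] width=5 -> value=3 (bin 00011); offset now 24 = byte 3 bit 0; 16 bits remain
Read 4: bits[24:30] width=6 -> value=3 (bin 000011); offset now 30 = byte 3 bit 6; 10 bits remain

Answer: 10 0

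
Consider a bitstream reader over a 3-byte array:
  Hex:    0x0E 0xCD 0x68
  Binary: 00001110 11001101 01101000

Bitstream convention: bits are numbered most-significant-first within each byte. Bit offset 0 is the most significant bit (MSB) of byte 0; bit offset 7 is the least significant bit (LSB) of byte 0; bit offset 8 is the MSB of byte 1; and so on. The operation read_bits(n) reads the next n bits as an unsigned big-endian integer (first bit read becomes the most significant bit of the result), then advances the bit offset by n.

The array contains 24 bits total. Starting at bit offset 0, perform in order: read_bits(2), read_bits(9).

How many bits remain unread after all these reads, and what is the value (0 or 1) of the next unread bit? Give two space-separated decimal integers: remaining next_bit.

Read 1: bits[0:2] width=2 -> value=0 (bin 00); offset now 2 = byte 0 bit 2; 22 bits remain
Read 2: bits[2:11] width=9 -> value=118 (bin 001110110); offset now 11 = byte 1 bit 3; 13 bits remain

Answer: 13 0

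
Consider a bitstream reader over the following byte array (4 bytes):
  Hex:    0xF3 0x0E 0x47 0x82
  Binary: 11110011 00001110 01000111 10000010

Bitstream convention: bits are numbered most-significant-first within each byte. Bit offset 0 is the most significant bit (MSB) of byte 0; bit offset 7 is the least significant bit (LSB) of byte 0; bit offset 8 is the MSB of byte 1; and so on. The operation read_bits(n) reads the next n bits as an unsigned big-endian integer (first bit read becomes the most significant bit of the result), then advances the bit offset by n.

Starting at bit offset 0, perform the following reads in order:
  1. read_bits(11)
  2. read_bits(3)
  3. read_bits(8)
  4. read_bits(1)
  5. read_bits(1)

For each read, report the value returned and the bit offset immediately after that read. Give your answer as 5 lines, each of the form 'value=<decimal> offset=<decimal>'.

Answer: value=1944 offset=11
value=3 offset=14
value=145 offset=22
value=1 offset=23
value=1 offset=24

Derivation:
Read 1: bits[0:11] width=11 -> value=1944 (bin 11110011000); offset now 11 = byte 1 bit 3; 21 bits remain
Read 2: bits[11:14] width=3 -> value=3 (bin 011); offset now 14 = byte 1 bit 6; 18 bits remain
Read 3: bits[14:22] width=8 -> value=145 (bin 10010001); offset now 22 = byte 2 bit 6; 10 bits remain
Read 4: bits[22:23] width=1 -> value=1 (bin 1); offset now 23 = byte 2 bit 7; 9 bits remain
Read 5: bits[23:24] width=1 -> value=1 (bin 1); offset now 24 = byte 3 bit 0; 8 bits remain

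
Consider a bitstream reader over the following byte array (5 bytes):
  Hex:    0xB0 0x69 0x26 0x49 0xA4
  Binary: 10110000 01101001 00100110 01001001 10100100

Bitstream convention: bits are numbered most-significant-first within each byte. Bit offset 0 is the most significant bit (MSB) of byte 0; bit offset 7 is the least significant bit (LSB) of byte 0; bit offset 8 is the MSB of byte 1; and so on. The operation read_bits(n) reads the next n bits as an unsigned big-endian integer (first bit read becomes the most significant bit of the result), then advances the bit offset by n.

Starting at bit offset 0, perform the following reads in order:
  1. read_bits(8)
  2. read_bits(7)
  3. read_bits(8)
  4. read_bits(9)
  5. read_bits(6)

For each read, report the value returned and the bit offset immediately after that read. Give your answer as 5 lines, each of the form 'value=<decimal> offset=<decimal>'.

Answer: value=176 offset=8
value=52 offset=15
value=147 offset=23
value=73 offset=32
value=41 offset=38

Derivation:
Read 1: bits[0:8] width=8 -> value=176 (bin 10110000); offset now 8 = byte 1 bit 0; 32 bits remain
Read 2: bits[8:15] width=7 -> value=52 (bin 0110100); offset now 15 = byte 1 bit 7; 25 bits remain
Read 3: bits[15:23] width=8 -> value=147 (bin 10010011); offset now 23 = byte 2 bit 7; 17 bits remain
Read 4: bits[23:32] width=9 -> value=73 (bin 001001001); offset now 32 = byte 4 bit 0; 8 bits remain
Read 5: bits[32:38] width=6 -> value=41 (bin 101001); offset now 38 = byte 4 bit 6; 2 bits remain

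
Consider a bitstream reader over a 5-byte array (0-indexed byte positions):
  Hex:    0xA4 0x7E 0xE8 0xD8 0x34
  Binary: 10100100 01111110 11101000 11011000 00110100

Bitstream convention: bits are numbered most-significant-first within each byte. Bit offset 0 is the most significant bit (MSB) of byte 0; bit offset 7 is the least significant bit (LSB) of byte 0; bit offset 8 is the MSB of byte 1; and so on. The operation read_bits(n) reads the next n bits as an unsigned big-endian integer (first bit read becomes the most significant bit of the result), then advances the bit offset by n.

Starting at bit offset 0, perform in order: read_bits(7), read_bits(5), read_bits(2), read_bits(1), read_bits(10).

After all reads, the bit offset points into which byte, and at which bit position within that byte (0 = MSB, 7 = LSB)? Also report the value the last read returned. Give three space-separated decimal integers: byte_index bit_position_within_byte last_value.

Read 1: bits[0:7] width=7 -> value=82 (bin 1010010); offset now 7 = byte 0 bit 7; 33 bits remain
Read 2: bits[7:12] width=5 -> value=7 (bin 00111); offset now 12 = byte 1 bit 4; 28 bits remain
Read 3: bits[12:14] width=2 -> value=3 (bin 11); offset now 14 = byte 1 bit 6; 26 bits remain
Read 4: bits[14:15] width=1 -> value=1 (bin 1); offset now 15 = byte 1 bit 7; 25 bits remain
Read 5: bits[15:25] width=10 -> value=465 (bin 0111010001); offset now 25 = byte 3 bit 1; 15 bits remain

Answer: 3 1 465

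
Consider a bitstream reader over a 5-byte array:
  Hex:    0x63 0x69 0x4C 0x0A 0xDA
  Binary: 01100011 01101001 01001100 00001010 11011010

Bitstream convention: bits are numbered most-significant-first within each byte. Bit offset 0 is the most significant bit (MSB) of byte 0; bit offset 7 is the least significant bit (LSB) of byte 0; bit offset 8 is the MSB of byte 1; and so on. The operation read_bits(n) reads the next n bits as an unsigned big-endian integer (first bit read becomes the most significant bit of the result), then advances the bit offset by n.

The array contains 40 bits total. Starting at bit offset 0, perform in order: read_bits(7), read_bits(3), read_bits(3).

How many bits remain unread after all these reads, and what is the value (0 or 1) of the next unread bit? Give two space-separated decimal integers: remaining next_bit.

Answer: 27 0

Derivation:
Read 1: bits[0:7] width=7 -> value=49 (bin 0110001); offset now 7 = byte 0 bit 7; 33 bits remain
Read 2: bits[7:10] width=3 -> value=5 (bin 101); offset now 10 = byte 1 bit 2; 30 bits remain
Read 3: bits[10:13] width=3 -> value=5 (bin 101); offset now 13 = byte 1 bit 5; 27 bits remain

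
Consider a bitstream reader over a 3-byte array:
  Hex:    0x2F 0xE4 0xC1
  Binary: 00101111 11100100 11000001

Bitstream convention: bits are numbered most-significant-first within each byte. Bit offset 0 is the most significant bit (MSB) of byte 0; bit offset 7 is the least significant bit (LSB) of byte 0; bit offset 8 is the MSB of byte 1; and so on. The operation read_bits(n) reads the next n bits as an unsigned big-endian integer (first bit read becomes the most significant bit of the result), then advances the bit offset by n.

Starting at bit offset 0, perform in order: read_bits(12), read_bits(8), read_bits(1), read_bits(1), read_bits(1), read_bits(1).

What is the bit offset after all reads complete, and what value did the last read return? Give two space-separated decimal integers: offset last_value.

Read 1: bits[0:12] width=12 -> value=766 (bin 001011111110); offset now 12 = byte 1 bit 4; 12 bits remain
Read 2: bits[12:20] width=8 -> value=76 (bin 01001100); offset now 20 = byte 2 bit 4; 4 bits remain
Read 3: bits[20:21] width=1 -> value=0 (bin 0); offset now 21 = byte 2 bit 5; 3 bits remain
Read 4: bits[21:22] width=1 -> value=0 (bin 0); offset now 22 = byte 2 bit 6; 2 bits remain
Read 5: bits[22:23] width=1 -> value=0 (bin 0); offset now 23 = byte 2 bit 7; 1 bits remain
Read 6: bits[23:24] width=1 -> value=1 (bin 1); offset now 24 = byte 3 bit 0; 0 bits remain

Answer: 24 1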